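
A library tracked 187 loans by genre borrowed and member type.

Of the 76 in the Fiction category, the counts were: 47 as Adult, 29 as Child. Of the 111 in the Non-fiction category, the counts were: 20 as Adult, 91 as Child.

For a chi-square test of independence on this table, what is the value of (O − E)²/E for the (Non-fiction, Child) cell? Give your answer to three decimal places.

Row total (Non-fiction) = 111; column total (Child) = 120; N = 187.
Expected count E = 111 × 120 / 187 = 71.22995.
Contribution = (O − E)²/E = (91 − 71.22995)² / 71.22995 = 5.487.

5.487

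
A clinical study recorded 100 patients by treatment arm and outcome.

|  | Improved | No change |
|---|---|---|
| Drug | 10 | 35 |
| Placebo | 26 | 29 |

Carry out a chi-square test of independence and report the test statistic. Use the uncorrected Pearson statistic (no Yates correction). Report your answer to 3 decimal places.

6.741

Row totals: 45, 55. Column totals: 36, 64. Grand total N = 100.
Expected counts (row total × column total / N):
  Drug, Improved: 45×36/100 = 16.2000
  Drug, No change: 45×64/100 = 28.8000
  Placebo, Improved: 55×36/100 = 19.8000
  Placebo, No change: 55×64/100 = 35.2000
Contributions (O − E)²/E:
  (10 − 16.2000)²/16.2000 = 2.3728
  (35 − 28.8000)²/28.8000 = 1.3347
  (26 − 19.8000)²/19.8000 = 1.9414
  (29 − 35.2000)²/35.2000 = 1.0920
χ² = 2.3728 + 1.3347 + 1.9414 + 1.0920 = 6.741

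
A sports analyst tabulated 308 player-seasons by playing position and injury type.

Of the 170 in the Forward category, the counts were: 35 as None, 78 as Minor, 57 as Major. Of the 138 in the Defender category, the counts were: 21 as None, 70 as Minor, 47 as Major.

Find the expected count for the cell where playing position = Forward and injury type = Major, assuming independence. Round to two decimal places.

Row total (Forward) = 170; column total (Major) = 104; grand total N = 308.
Expected count = (row total × column total) / N = 170 × 104 / 308 = 57.40.

57.40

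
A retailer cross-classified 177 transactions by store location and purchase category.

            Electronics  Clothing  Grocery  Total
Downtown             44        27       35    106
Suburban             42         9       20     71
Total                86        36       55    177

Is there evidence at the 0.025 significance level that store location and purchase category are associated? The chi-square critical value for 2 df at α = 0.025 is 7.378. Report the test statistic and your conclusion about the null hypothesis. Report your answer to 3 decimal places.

Grand total N = 177.
Expected counts (row total × column total / N):
  Downtown, Electronics: 106×86/177 = 51.5028
  Downtown, Clothing: 106×36/177 = 21.5593
  Downtown, Grocery: 106×55/177 = 32.9379
  Suburban, Electronics: 71×86/177 = 34.4972
  Suburban, Clothing: 71×36/177 = 14.4407
  Suburban, Grocery: 71×55/177 = 22.0621
Contributions (O − E)²/E:
  (44 − 51.5028)²/51.5028 = 1.0930
  (27 − 21.5593)²/21.5593 = 1.3730
  (35 − 32.9379)²/32.9379 = 0.1291
  (42 − 34.4972)²/34.4972 = 1.6318
  (9 − 14.4407)²/14.4407 = 2.0498
  (20 − 22.0621)²/22.0621 = 0.1927
χ² = 1.0930 + 1.3730 + 0.1291 + 1.6318 + 2.0498 + 0.1927 = 6.469
df = (2−1)(3−1) = 2. Since 6.469 < 7.378, fail to reject the null hypothesis of independence at α = 0.025.

6.469; fail to reject H₀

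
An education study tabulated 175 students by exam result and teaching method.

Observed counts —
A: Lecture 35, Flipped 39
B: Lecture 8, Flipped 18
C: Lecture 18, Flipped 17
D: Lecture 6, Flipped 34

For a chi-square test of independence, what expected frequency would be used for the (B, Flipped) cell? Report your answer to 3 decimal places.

Row total (B) = 26; column total (Flipped) = 108; grand total N = 175.
Expected count = (row total × column total) / N = 26 × 108 / 175 = 16.046.

16.046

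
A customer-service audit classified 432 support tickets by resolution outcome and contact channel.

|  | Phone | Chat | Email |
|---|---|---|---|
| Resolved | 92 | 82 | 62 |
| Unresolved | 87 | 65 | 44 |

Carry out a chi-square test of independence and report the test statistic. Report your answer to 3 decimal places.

1.471

Row totals: 236, 196. Column totals: 179, 147, 106. Grand total N = 432.
Expected counts (row total × column total / N):
  Resolved, Phone: 236×179/432 = 97.7870
  Resolved, Chat: 236×147/432 = 80.3056
  Resolved, Email: 236×106/432 = 57.9074
  Unresolved, Phone: 196×179/432 = 81.2130
  Unresolved, Chat: 196×147/432 = 66.6944
  Unresolved, Email: 196×106/432 = 48.0926
Contributions (O − E)²/E:
  (92 − 97.7870)²/97.7870 = 0.3425
  (82 − 80.3056)²/80.3056 = 0.0358
  (62 − 57.9074)²/57.9074 = 0.2892
  (87 − 81.2130)²/81.2130 = 0.4124
  (65 − 66.6944)²/66.6944 = 0.0430
  (44 − 48.0926)²/48.0926 = 0.3483
χ² = 0.3425 + 0.0358 + 0.2892 + 0.4124 + 0.0430 + 0.3483 = 1.471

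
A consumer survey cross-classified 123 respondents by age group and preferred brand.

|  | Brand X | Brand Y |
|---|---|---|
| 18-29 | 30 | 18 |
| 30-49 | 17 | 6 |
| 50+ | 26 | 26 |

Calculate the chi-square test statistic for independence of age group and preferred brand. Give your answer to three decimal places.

4.104

Row totals: 48, 23, 52. Column totals: 73, 50. Grand total N = 123.
Expected counts (row total × column total / N):
  18-29, Brand X: 48×73/123 = 28.4878
  18-29, Brand Y: 48×50/123 = 19.5122
  30-49, Brand X: 23×73/123 = 13.6504
  30-49, Brand Y: 23×50/123 = 9.3496
  50+, Brand X: 52×73/123 = 30.8618
  50+, Brand Y: 52×50/123 = 21.1382
Contributions (O − E)²/E:
  (30 − 28.4878)²/28.4878 = 0.0803
  (18 − 19.5122)²/19.5122 = 0.1172
  (17 − 13.6504)²/13.6504 = 0.8219
  (6 − 9.3496)²/9.3496 = 1.2000
  (26 − 30.8618)²/30.8618 = 0.7659
  (26 − 21.1382)²/21.1382 = 1.1182
χ² = 0.0803 + 0.1172 + 0.8219 + 1.2000 + 0.7659 + 1.1182 = 4.104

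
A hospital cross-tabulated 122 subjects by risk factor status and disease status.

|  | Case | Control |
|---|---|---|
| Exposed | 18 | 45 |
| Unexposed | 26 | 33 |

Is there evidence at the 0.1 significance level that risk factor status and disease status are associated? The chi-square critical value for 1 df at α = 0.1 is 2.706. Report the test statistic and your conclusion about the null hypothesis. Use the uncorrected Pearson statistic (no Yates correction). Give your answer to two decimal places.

3.17; reject H₀

Row totals: 63, 59. Column totals: 44, 78. Grand total N = 122.
Expected counts (row total × column total / N):
  Exposed, Case: 63×44/122 = 22.721
  Exposed, Control: 63×78/122 = 40.279
  Unexposed, Case: 59×44/122 = 21.279
  Unexposed, Control: 59×78/122 = 37.721
Contributions (O − E)²/E:
  (18 − 22.721)²/22.721 = 0.9809
  (45 − 40.279)²/40.279 = 0.5533
  (26 − 21.279)²/21.279 = 1.0474
  (33 − 37.721)²/37.721 = 0.5909
χ² = 0.9809 + 0.5533 + 1.0474 + 0.5909 = 3.17
df = (2−1)(2−1) = 1. Since 3.17 > 2.706, reject the null hypothesis of independence at α = 0.1.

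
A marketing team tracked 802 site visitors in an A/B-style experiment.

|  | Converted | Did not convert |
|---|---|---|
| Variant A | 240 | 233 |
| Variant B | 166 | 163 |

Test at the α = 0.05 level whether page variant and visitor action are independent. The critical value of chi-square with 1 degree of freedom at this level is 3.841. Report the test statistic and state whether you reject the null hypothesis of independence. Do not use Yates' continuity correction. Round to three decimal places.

0.006; fail to reject H₀

Row totals: 473, 329. Column totals: 406, 396. Grand total N = 802.
Expected counts (row total × column total / N):
  Variant A, Converted: 473×406/802 = 239.4489
  Variant A, Did not convert: 473×396/802 = 233.5511
  Variant B, Converted: 329×406/802 = 166.5511
  Variant B, Did not convert: 329×396/802 = 162.4489
Contributions (O − E)²/E:
  (240 − 239.4489)²/239.4489 = 0.0013
  (233 − 233.5511)²/233.5511 = 0.0013
  (166 − 166.5511)²/166.5511 = 0.0018
  (163 − 162.4489)²/162.4489 = 0.0019
χ² = 0.0013 + 0.0013 + 0.0018 + 0.0019 = 0.006
df = (2−1)(2−1) = 1. Since 0.006 < 3.841, fail to reject the null hypothesis of independence at α = 0.05.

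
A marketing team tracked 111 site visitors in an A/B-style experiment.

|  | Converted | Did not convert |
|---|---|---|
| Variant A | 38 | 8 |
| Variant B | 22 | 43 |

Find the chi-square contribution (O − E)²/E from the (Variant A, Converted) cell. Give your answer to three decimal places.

6.939

Row total (Variant A) = 46; column total (Converted) = 60; N = 111.
Expected count E = 46 × 60 / 111 = 24.86486.
Contribution = (O − E)²/E = (38 − 24.86486)² / 24.86486 = 6.939.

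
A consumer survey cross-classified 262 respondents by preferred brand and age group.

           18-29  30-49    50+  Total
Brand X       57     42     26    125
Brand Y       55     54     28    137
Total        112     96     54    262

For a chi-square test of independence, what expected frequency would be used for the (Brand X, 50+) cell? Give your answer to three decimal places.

Row total (Brand X) = 125; column total (50+) = 54; grand total N = 262.
Expected count = (row total × column total) / N = 125 × 54 / 262 = 25.763.

25.763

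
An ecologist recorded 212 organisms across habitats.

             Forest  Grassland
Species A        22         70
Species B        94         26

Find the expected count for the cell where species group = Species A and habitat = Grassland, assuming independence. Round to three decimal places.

41.660

Row total (Species A) = 92; column total (Grassland) = 96; grand total N = 212.
Expected count = (row total × column total) / N = 92 × 96 / 212 = 41.660.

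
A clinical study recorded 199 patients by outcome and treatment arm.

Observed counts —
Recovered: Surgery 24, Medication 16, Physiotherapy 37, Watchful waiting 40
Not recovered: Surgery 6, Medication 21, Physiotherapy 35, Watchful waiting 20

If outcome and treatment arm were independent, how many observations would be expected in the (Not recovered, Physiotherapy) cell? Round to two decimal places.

Row total (Not recovered) = 82; column total (Physiotherapy) = 72; grand total N = 199.
Expected count = (row total × column total) / N = 82 × 72 / 199 = 29.67.

29.67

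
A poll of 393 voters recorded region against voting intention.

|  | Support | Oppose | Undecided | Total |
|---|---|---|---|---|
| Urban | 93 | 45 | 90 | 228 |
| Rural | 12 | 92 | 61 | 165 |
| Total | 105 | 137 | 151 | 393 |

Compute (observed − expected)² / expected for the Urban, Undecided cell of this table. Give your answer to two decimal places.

0.07

Row total (Urban) = 228; column total (Undecided) = 151; N = 393.
Expected count E = 228 × 151 / 393 = 87.603.
Contribution = (O − E)²/E = (90 − 87.603)² / 87.603 = 0.07.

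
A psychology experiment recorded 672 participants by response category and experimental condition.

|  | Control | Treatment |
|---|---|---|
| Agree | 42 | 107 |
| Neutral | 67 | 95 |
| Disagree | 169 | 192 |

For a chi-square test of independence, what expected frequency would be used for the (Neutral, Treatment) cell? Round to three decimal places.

Row total (Neutral) = 162; column total (Treatment) = 394; grand total N = 672.
Expected count = (row total × column total) / N = 162 × 394 / 672 = 94.982.

94.982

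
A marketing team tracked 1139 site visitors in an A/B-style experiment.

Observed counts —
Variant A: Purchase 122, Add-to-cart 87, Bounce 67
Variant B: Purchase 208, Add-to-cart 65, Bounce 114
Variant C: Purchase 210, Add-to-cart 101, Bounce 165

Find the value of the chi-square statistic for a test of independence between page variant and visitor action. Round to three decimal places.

27.426

Row totals: 276, 387, 476. Column totals: 540, 253, 346. Grand total N = 1139.
Expected counts (row total × column total / N):
  Variant A, Purchase: 276×540/1139 = 130.85162
  Variant A, Add-to-cart: 276×253/1139 = 61.30641
  Variant A, Bounce: 276×346/1139 = 83.84197
  Variant B, Purchase: 387×540/1139 = 183.47673
  Variant B, Add-to-cart: 387×253/1139 = 85.96225
  Variant B, Bounce: 387×346/1139 = 117.56102
  Variant C, Purchase: 476×540/1139 = 225.67164
  Variant C, Add-to-cart: 476×253/1139 = 105.73134
  Variant C, Bounce: 476×346/1139 = 144.59701
Contributions (O − E)²/E:
  (122 − 130.85162)²/130.85162 = 0.5988
  (87 − 61.30641)²/61.30641 = 10.7682
  (67 − 83.84197)²/83.84197 = 3.3832
  (208 − 183.47673)²/183.47673 = 3.2777
  (65 − 85.96225)²/85.96225 = 5.1117
  (114 − 117.56102)²/117.56102 = 0.1079
  (210 − 225.67164)²/225.67164 = 1.0883
  (101 − 105.73134)²/105.73134 = 0.2117
  (165 − 144.59701)²/144.59701 = 2.8789
χ² = 0.5988 + 10.7682 + 3.3832 + 3.2777 + 5.1117 + 0.1079 + 1.0883 + 0.2117 + 2.8789 = 27.426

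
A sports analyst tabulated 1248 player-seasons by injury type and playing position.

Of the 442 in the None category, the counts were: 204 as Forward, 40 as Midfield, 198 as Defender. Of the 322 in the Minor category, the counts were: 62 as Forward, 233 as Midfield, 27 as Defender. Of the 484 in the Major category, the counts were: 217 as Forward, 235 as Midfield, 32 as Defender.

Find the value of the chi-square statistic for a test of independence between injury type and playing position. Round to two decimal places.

432.90

Row totals: 442, 322, 484. Column totals: 483, 508, 257. Grand total N = 1248.
Expected counts (row total × column total / N):
  None, Forward: 442×483/1248 = 171.0625
  None, Midfield: 442×508/1248 = 179.9167
  None, Defender: 442×257/1248 = 91.0208
  Minor, Forward: 322×483/1248 = 124.6202
  Minor, Midfield: 322×508/1248 = 131.0705
  Minor, Defender: 322×257/1248 = 66.3093
  Major, Forward: 484×483/1248 = 187.3173
  Major, Midfield: 484×508/1248 = 197.0128
  Major, Defender: 484×257/1248 = 99.6699
Contributions (O − E)²/E:
  (204 − 171.0625)²/171.0625 = 6.3420
  (40 − 179.9167)²/179.9167 = 108.8097
  (198 − 91.0208)²/91.0208 = 125.7355
  (62 − 124.6202)²/124.6202 = 31.4659
  (233 − 131.0705)²/131.0705 = 79.2674
  (27 − 66.3093)²/66.3093 = 23.3032
  (217 − 187.3173)²/187.3173 = 4.7036
  (235 − 197.0128)²/197.0128 = 7.3245
  (32 − 99.6699)²/99.6699 = 45.9438
χ² = 6.3420 + 108.8097 + 125.7355 + 31.4659 + 79.2674 + 23.3032 + 4.7036 + 7.3245 + 45.9438 = 432.90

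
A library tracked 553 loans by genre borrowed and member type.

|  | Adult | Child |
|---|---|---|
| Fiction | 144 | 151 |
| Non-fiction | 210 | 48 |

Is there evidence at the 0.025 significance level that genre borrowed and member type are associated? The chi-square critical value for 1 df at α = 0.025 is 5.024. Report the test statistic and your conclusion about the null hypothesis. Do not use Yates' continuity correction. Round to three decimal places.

Row totals: 295, 258. Column totals: 354, 199. Grand total N = 553.
Expected counts (row total × column total / N):
  Fiction, Adult: 295×354/553 = 188.8427
  Fiction, Child: 295×199/553 = 106.1573
  Non-fiction, Adult: 258×354/553 = 165.1573
  Non-fiction, Child: 258×199/553 = 92.8427
Contributions (O − E)²/E:
  (144 − 188.8427)²/188.8427 = 10.6484
  (151 − 106.1573)²/106.1573 = 18.9423
  (210 − 165.1573)²/165.1573 = 12.1755
  (48 − 92.8427)²/92.8427 = 21.6589
χ² = 10.6484 + 18.9423 + 12.1755 + 21.6589 = 63.425
df = (2−1)(2−1) = 1. Since 63.425 > 5.024, reject the null hypothesis of independence at α = 0.025.

63.425; reject H₀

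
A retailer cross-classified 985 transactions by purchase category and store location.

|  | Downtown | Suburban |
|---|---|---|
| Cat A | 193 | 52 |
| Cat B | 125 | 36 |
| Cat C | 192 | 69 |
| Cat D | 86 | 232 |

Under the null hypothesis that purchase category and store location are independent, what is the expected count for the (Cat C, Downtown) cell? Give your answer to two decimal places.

Row total (Cat C) = 261; column total (Downtown) = 596; grand total N = 985.
Expected count = (row total × column total) / N = 261 × 596 / 985 = 157.92.

157.92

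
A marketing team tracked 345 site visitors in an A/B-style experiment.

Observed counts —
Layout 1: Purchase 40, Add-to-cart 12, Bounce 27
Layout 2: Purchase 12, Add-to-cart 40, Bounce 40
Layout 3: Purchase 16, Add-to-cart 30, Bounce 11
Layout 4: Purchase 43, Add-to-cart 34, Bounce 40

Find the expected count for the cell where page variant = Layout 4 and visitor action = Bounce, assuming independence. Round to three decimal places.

40.017

Row total (Layout 4) = 117; column total (Bounce) = 118; grand total N = 345.
Expected count = (row total × column total) / N = 117 × 118 / 345 = 40.017.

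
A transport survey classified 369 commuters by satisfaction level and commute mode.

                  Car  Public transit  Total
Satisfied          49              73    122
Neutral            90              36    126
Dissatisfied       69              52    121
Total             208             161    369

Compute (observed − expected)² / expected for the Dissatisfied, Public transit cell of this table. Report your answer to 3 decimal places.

0.012

Row total (Dissatisfied) = 121; column total (Public transit) = 161; N = 369.
Expected count E = 121 × 161 / 369 = 52.7940.
Contribution = (O − E)²/E = (52 − 52.7940)² / 52.7940 = 0.012.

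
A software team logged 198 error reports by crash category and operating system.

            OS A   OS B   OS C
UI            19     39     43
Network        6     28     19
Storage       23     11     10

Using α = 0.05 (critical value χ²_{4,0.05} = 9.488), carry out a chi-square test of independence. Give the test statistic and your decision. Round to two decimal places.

27.22; reject H₀

Row totals: 101, 53, 44. Column totals: 48, 78, 72. Grand total N = 198.
Expected counts (row total × column total / N):
  UI, OS A: 101×48/198 = 24.485
  UI, OS B: 101×78/198 = 39.788
  UI, OS C: 101×72/198 = 36.727
  Network, OS A: 53×48/198 = 12.848
  Network, OS B: 53×78/198 = 20.879
  Network, OS C: 53×72/198 = 19.273
  Storage, OS A: 44×48/198 = 10.667
  Storage, OS B: 44×78/198 = 17.333
  Storage, OS C: 44×72/198 = 16.000
Contributions (O − E)²/E:
  (19 − 24.485)²/24.485 = 1.2287
  (39 − 39.788)²/39.788 = 0.0156
  (43 − 36.727)²/36.727 = 1.0714
  (6 − 12.848)²/12.848 = 3.6500
  (28 − 20.879)²/20.879 = 2.4287
  (19 − 19.273)²/19.273 = 0.0039
  (23 − 10.667)²/10.667 = 14.2592
  (11 − 17.333)²/17.333 = 2.3139
  (10 − 16.000)²/16.000 = 2.2500
χ² = 1.2287 + 0.0156 + 1.0714 + 3.6500 + 2.4287 + 0.0039 + 14.2592 + 2.3139 + 2.2500 = 27.22
df = (3−1)(3−1) = 4. Since 27.22 > 9.488, reject the null hypothesis of independence at α = 0.05.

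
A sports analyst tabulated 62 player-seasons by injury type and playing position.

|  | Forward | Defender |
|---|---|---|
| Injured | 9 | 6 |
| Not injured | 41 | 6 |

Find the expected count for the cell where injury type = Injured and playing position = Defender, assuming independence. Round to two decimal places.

2.90

Row total (Injured) = 15; column total (Defender) = 12; grand total N = 62.
Expected count = (row total × column total) / N = 15 × 12 / 62 = 2.90.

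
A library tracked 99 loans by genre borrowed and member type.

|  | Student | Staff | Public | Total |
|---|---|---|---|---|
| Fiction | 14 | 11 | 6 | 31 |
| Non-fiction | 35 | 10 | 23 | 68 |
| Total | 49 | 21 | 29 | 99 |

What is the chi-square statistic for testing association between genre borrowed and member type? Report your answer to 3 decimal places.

Grand total N = 99.
Expected counts (row total × column total / N):
  Fiction, Student: 31×49/99 = 15.34343
  Fiction, Staff: 31×21/99 = 6.57576
  Fiction, Public: 31×29/99 = 9.08081
  Non-fiction, Student: 68×49/99 = 33.65657
  Non-fiction, Staff: 68×21/99 = 14.42424
  Non-fiction, Public: 68×29/99 = 19.91919
Contributions (O − E)²/E:
  (14 − 15.34343)²/15.34343 = 0.1176
  (11 − 6.57576)²/6.57576 = 2.9767
  (6 − 9.08081)²/9.08081 = 1.0452
  (35 − 33.65657)²/33.65657 = 0.0536
  (10 − 14.42424)²/14.42424 = 1.3570
  (23 − 19.91919)²/19.91919 = 0.4765
χ² = 0.1176 + 2.9767 + 1.0452 + 0.0536 + 1.3570 + 0.4765 = 6.027

6.027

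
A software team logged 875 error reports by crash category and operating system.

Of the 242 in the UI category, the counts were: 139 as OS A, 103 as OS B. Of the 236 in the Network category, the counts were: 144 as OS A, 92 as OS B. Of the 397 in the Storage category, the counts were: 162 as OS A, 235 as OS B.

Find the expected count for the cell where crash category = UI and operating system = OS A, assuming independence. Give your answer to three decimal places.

Row total (UI) = 242; column total (OS A) = 445; grand total N = 875.
Expected count = (row total × column total) / N = 242 × 445 / 875 = 123.074.

123.074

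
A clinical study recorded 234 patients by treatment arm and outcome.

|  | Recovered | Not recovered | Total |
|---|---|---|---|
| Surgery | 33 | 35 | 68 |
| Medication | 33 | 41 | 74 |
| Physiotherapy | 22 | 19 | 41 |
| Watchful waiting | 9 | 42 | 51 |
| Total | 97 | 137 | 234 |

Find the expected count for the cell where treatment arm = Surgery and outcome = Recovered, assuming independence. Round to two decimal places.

28.19

Row total (Surgery) = 68; column total (Recovered) = 97; grand total N = 234.
Expected count = (row total × column total) / N = 68 × 97 / 234 = 28.19.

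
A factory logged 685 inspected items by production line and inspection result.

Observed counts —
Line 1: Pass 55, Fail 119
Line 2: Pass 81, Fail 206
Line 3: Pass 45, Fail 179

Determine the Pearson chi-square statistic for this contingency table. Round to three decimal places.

Row totals: 174, 287, 224. Column totals: 181, 504. Grand total N = 685.
Expected counts (row total × column total / N):
  Line 1, Pass: 174×181/685 = 45.9766
  Line 1, Fail: 174×504/685 = 128.0234
  Line 2, Pass: 287×181/685 = 75.8350
  Line 2, Fail: 287×504/685 = 211.1650
  Line 3, Pass: 224×181/685 = 59.1883
  Line 3, Fail: 224×504/685 = 164.8117
Contributions (O − E)²/E:
  (55 − 45.9766)²/45.9766 = 1.7709
  (119 − 128.0234)²/128.0234 = 0.6360
  (81 − 75.8350)²/75.8350 = 0.3518
  (206 − 211.1650)²/211.1650 = 0.1263
  (45 − 59.1883)²/59.1883 = 3.4011
  (179 − 164.8117)²/164.8117 = 1.2214
χ² = 1.7709 + 0.6360 + 0.3518 + 0.1263 + 3.4011 + 1.2214 = 7.508

7.508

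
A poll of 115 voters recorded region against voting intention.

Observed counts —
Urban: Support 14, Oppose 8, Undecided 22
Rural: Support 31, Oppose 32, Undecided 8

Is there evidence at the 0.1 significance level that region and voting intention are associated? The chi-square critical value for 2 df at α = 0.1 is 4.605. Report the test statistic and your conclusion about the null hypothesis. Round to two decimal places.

Row totals: 44, 71. Column totals: 45, 40, 30. Grand total N = 115.
Expected counts (row total × column total / N):
  Urban, Support: 44×45/115 = 17.2174
  Urban, Oppose: 44×40/115 = 15.3043
  Urban, Undecided: 44×30/115 = 11.4783
  Rural, Support: 71×45/115 = 27.7826
  Rural, Oppose: 71×40/115 = 24.6957
  Rural, Undecided: 71×30/115 = 18.5217
Contributions (O − E)²/E:
  (14 − 17.2174)²/17.2174 = 0.6012
  (8 − 15.3043)²/15.3043 = 3.4861
  (22 − 11.4783)²/11.4783 = 9.6448
  (31 − 27.7826)²/27.7826 = 0.3726
  (32 − 24.6957)²/24.6957 = 2.1604
  (8 − 18.5217)²/18.5217 = 5.9771
χ² = 0.6012 + 3.4861 + 9.6448 + 0.3726 + 2.1604 + 5.9771 = 22.24
df = (2−1)(3−1) = 2. Since 22.24 > 4.605, reject the null hypothesis of independence at α = 0.1.

22.24; reject H₀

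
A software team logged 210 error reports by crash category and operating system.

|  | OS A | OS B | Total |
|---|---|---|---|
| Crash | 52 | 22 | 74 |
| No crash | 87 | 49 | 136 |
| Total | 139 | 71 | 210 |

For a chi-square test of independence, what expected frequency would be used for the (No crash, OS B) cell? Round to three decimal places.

45.981

Row total (No crash) = 136; column total (OS B) = 71; grand total N = 210.
Expected count = (row total × column total) / N = 136 × 71 / 210 = 45.981.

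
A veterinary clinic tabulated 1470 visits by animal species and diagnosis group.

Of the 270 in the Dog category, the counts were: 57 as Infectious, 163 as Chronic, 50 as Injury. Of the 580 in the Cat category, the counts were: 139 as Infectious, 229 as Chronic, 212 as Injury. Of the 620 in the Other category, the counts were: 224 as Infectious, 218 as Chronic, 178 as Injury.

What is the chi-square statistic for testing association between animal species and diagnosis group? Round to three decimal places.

72.253

Row totals: 270, 580, 620. Column totals: 420, 610, 440. Grand total N = 1470.
Expected counts (row total × column total / N):
  Dog, Infectious: 270×420/1470 = 77.1429
  Dog, Chronic: 270×610/1470 = 112.0408
  Dog, Injury: 270×440/1470 = 80.8163
  Cat, Infectious: 580×420/1470 = 165.7143
  Cat, Chronic: 580×610/1470 = 240.6803
  Cat, Injury: 580×440/1470 = 173.6054
  Other, Infectious: 620×420/1470 = 177.1429
  Other, Chronic: 620×610/1470 = 257.2789
  Other, Injury: 620×440/1470 = 185.5782
Contributions (O − E)²/E:
  (57 − 77.1429)²/77.1429 = 5.2595
  (163 − 112.0408)²/112.0408 = 23.1776
  (50 − 80.8163)²/80.8163 = 11.7507
  (139 − 165.7143)²/165.7143 = 4.3065
  (229 − 240.6803)²/240.6803 = 0.5668
  (212 − 173.6054)²/173.6054 = 8.4914
  (224 − 177.1429)²/177.1429 = 12.3944
  (218 − 257.2789)²/257.2789 = 5.9967
  (178 − 185.5782)²/185.5782 = 0.3095
χ² = 5.2595 + 23.1776 + 11.7507 + 4.3065 + 0.5668 + 8.4914 + 12.3944 + 5.9967 + 0.3095 = 72.253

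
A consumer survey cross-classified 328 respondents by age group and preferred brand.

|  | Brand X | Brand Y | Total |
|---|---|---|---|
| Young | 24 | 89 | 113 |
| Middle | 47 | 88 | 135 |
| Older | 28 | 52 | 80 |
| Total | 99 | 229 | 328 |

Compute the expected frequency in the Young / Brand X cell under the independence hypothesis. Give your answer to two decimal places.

Row total (Young) = 113; column total (Brand X) = 99; grand total N = 328.
Expected count = (row total × column total) / N = 113 × 99 / 328 = 34.11.

34.11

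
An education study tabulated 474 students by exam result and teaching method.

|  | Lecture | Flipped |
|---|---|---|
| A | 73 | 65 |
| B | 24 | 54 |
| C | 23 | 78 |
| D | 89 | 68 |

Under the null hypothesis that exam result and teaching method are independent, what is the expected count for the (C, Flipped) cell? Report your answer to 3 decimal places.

56.466

Row total (C) = 101; column total (Flipped) = 265; grand total N = 474.
Expected count = (row total × column total) / N = 101 × 265 / 474 = 56.466.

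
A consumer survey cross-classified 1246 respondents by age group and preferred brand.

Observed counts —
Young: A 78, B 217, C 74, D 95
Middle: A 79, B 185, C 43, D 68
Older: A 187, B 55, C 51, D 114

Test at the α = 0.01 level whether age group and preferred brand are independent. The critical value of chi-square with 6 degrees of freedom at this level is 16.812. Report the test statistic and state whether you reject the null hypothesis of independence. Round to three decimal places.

176.864; reject H₀

Row totals: 464, 375, 407. Column totals: 344, 457, 168, 277. Grand total N = 1246.
Expected counts (row total × column total / N):
  Young, A: 464×344/1246 = 128.1027
  Young, B: 464×457/1246 = 170.1830
  Young, C: 464×168/1246 = 62.5618
  Young, D: 464×277/1246 = 103.1525
  Middle, A: 375×344/1246 = 103.5313
  Middle, B: 375×457/1246 = 137.5401
  Middle, C: 375×168/1246 = 50.5618
  Middle, D: 375×277/1246 = 83.3668
  Older, A: 407×344/1246 = 112.3660
  Older, B: 407×457/1246 = 149.2769
  Older, C: 407×168/1246 = 54.8764
  Older, D: 407×277/1246 = 90.4807
Contributions (O − E)²/E:
  (78 − 128.1027)²/128.1027 = 19.5958
  (217 − 170.1830)²/170.1830 = 12.8793
  (74 − 62.5618)²/62.5618 = 2.0913
  (95 − 103.1525)²/103.1525 = 0.6443
  (79 − 103.5313)²/103.5313 = 5.8126
  (185 − 137.5401)²/137.5401 = 16.3766
  (43 − 50.5618)²/50.5618 = 1.1309
  (68 − 83.3668)²/83.3668 = 2.8325
  (187 − 112.3660)²/112.3660 = 49.5722
  (55 − 149.2769)²/149.2769 = 59.5413
  (51 − 54.8764)²/54.8764 = 0.2738
  (114 − 90.4807)²/90.4807 = 6.1135
χ² = 19.5958 + 12.8793 + 2.0913 + 0.6443 + 5.8126 + 16.3766 + 1.1309 + 2.8325 + 49.5722 + 59.5413 + 0.2738 + 6.1135 = 176.864
df = (3−1)(4−1) = 6. Since 176.864 > 16.812, reject the null hypothesis of independence at α = 0.01.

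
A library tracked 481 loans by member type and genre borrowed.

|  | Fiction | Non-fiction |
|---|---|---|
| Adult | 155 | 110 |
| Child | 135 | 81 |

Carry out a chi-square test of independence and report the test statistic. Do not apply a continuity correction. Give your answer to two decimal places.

0.80

Row totals: 265, 216. Column totals: 290, 191. Grand total N = 481.
Expected counts (row total × column total / N):
  Adult, Fiction: 265×290/481 = 159.771
  Adult, Non-fiction: 265×191/481 = 105.229
  Child, Fiction: 216×290/481 = 130.229
  Child, Non-fiction: 216×191/481 = 85.771
Contributions (O − E)²/E:
  (155 − 159.771)²/159.771 = 0.1425
  (110 − 105.229)²/105.229 = 0.2163
  (135 − 130.229)²/130.229 = 0.1748
  (81 − 85.771)²/85.771 = 0.2654
χ² = 0.1425 + 0.2163 + 0.1748 + 0.2654 = 0.80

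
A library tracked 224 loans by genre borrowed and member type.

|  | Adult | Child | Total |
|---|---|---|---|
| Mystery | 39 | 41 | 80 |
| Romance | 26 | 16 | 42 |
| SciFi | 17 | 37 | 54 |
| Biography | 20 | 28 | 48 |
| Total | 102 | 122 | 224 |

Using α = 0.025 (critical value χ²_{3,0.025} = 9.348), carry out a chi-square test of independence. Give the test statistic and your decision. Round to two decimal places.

9.46; reject H₀

Grand total N = 224.
Expected counts (row total × column total / N):
  Mystery, Adult: 80×102/224 = 36.429
  Mystery, Child: 80×122/224 = 43.571
  Romance, Adult: 42×102/224 = 19.125
  Romance, Child: 42×122/224 = 22.875
  SciFi, Adult: 54×102/224 = 24.589
  SciFi, Child: 54×122/224 = 29.411
  Biography, Adult: 48×102/224 = 21.857
  Biography, Child: 48×122/224 = 26.143
Contributions (O − E)²/E:
  (39 − 36.429)²/36.429 = 0.1814
  (41 − 43.571)²/43.571 = 0.1517
  (26 − 19.125)²/19.125 = 2.4714
  (16 − 22.875)²/22.875 = 2.0663
  (17 − 24.589)²/24.589 = 2.3422
  (37 − 29.411)²/29.411 = 1.9582
  (20 − 21.857)²/21.857 = 0.1578
  (28 − 26.143)²/26.143 = 0.1319
χ² = 0.1814 + 0.1517 + 2.4714 + 2.0663 + 2.3422 + 1.9582 + 0.1578 + 0.1319 = 9.46
df = (4−1)(2−1) = 3. Since 9.46 > 9.348, reject the null hypothesis of independence at α = 0.025.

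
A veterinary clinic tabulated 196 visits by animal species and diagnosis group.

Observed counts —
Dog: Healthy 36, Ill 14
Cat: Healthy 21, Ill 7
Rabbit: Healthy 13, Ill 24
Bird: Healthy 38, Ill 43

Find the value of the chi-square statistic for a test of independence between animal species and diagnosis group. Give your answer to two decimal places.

Row totals: 50, 28, 37, 81. Column totals: 108, 88. Grand total N = 196.
Expected counts (row total × column total / N):
  Dog, Healthy: 50×108/196 = 27.551
  Dog, Ill: 50×88/196 = 22.449
  Cat, Healthy: 28×108/196 = 15.429
  Cat, Ill: 28×88/196 = 12.571
  Rabbit, Healthy: 37×108/196 = 20.388
  Rabbit, Ill: 37×88/196 = 16.612
  Bird, Healthy: 81×108/196 = 44.633
  Bird, Ill: 81×88/196 = 36.367
Contributions (O − E)²/E:
  (36 − 27.551)²/27.551 = 2.5910
  (14 − 22.449)²/22.449 = 3.1799
  (21 − 15.429)²/15.429 = 2.0115
  (7 − 12.571)²/12.571 = 2.4689
  (13 − 20.388)²/20.388 = 2.6772
  (24 − 16.612)²/16.612 = 3.2857
  (38 − 44.633)²/44.633 = 0.9857
  (43 − 36.367)²/36.367 = 1.2098
χ² = 2.5910 + 3.1799 + 2.0115 + 2.4689 + 2.6772 + 3.2857 + 0.9857 + 1.2098 = 18.41

18.41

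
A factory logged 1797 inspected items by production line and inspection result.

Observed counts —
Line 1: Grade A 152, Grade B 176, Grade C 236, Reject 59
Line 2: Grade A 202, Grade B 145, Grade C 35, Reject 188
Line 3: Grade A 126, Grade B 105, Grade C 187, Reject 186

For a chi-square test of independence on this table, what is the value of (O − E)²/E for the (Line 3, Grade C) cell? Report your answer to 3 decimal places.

Row total (Line 3) = 604; column total (Grade C) = 458; N = 1797.
Expected count E = 604 × 458 / 1797 = 153.9410.
Contribution = (O − E)²/E = (187 − 153.9410)² / 153.9410 = 7.099.

7.099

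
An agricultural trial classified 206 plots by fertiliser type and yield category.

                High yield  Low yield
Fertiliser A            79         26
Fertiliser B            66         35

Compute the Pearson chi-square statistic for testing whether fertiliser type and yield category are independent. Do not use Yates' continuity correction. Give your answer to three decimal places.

2.417

Row totals: 105, 101. Column totals: 145, 61. Grand total N = 206.
Expected counts (row total × column total / N):
  Fertiliser A, High yield: 105×145/206 = 73.9078
  Fertiliser A, Low yield: 105×61/206 = 31.0922
  Fertiliser B, High yield: 101×145/206 = 71.0922
  Fertiliser B, Low yield: 101×61/206 = 29.9078
Contributions (O − E)²/E:
  (79 − 73.9078)²/73.9078 = 0.3508
  (26 − 31.0922)²/31.0922 = 0.8340
  (66 − 71.0922)²/71.0922 = 0.3647
  (35 − 29.9078)²/29.9078 = 0.8670
χ² = 0.3508 + 0.8340 + 0.3647 + 0.8670 = 2.417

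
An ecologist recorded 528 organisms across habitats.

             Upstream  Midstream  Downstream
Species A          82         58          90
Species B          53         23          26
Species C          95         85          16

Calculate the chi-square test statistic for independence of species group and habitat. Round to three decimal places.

Row totals: 230, 102, 196. Column totals: 230, 166, 132. Grand total N = 528.
Expected counts (row total × column total / N):
  Species A, Upstream: 230×230/528 = 100.1894
  Species A, Midstream: 230×166/528 = 72.3106
  Species A, Downstream: 230×132/528 = 57.5000
  Species B, Upstream: 102×230/528 = 44.4318
  Species B, Midstream: 102×166/528 = 32.0682
  Species B, Downstream: 102×132/528 = 25.5000
  Species C, Upstream: 196×230/528 = 85.3788
  Species C, Midstream: 196×166/528 = 61.6212
  Species C, Downstream: 196×132/528 = 49.0000
Contributions (O − E)²/E:
  (82 − 100.1894)²/100.1894 = 3.3023
  (58 − 72.3106)²/72.3106 = 2.8321
  (90 − 57.5000)²/57.5000 = 18.3696
  (53 − 44.4318)²/44.4318 = 1.6523
  (23 − 32.0682)²/32.0682 = 2.5643
  (26 − 25.5000)²/25.5000 = 0.0098
  (95 − 85.3788)²/85.3788 = 1.0842
  (85 − 61.6212)²/61.6212 = 8.8698
  (16 − 49.0000)²/49.0000 = 22.2245
χ² = 3.3023 + 2.8321 + 18.3696 + 1.6523 + 2.5643 + 0.0098 + 1.0842 + 8.8698 + 22.2245 = 60.909

60.909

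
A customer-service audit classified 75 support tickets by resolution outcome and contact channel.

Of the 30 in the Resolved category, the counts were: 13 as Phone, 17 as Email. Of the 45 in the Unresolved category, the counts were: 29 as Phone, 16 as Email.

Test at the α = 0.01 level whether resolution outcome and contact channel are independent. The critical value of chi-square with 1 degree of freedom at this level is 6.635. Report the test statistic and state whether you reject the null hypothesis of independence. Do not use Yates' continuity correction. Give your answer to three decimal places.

Row totals: 30, 45. Column totals: 42, 33. Grand total N = 75.
Expected counts (row total × column total / N):
  Resolved, Phone: 30×42/75 = 16.8000
  Resolved, Email: 30×33/75 = 13.2000
  Unresolved, Phone: 45×42/75 = 25.2000
  Unresolved, Email: 45×33/75 = 19.8000
Contributions (O − E)²/E:
  (13 − 16.8000)²/16.8000 = 0.8595
  (17 − 13.2000)²/13.2000 = 1.0939
  (29 − 25.2000)²/25.2000 = 0.5730
  (16 − 19.8000)²/19.8000 = 0.7293
χ² = 0.8595 + 1.0939 + 0.5730 + 0.7293 = 3.256
df = (2−1)(2−1) = 1. Since 3.256 < 6.635, fail to reject the null hypothesis of independence at α = 0.01.

3.256; fail to reject H₀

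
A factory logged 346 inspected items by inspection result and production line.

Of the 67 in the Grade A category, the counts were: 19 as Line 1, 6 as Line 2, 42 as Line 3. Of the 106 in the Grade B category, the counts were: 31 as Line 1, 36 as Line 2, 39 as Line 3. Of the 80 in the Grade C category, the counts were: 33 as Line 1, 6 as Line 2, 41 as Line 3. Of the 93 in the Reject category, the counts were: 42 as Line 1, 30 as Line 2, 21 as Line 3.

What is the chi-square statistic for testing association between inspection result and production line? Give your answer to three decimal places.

Row totals: 67, 106, 80, 93. Column totals: 125, 78, 143. Grand total N = 346.
Expected counts (row total × column total / N):
  Grade A, Line 1: 67×125/346 = 24.20520
  Grade A, Line 2: 67×78/346 = 15.10405
  Grade A, Line 3: 67×143/346 = 27.69075
  Grade B, Line 1: 106×125/346 = 38.29480
  Grade B, Line 2: 106×78/346 = 23.89595
  Grade B, Line 3: 106×143/346 = 43.80925
  Grade C, Line 1: 80×125/346 = 28.90173
  Grade C, Line 2: 80×78/346 = 18.03468
  Grade C, Line 3: 80×143/346 = 33.06358
  Reject, Line 1: 93×125/346 = 33.59827
  Reject, Line 2: 93×78/346 = 20.96532
  Reject, Line 3: 93×143/346 = 38.43642
Contributions (O − E)²/E:
  (19 − 24.20520)²/24.20520 = 1.1194
  (6 − 15.10405)²/15.10405 = 5.4875
  (42 − 27.69075)²/27.69075 = 7.3943
  (31 − 38.29480)²/38.29480 = 1.3896
  (36 − 23.89595)²/23.89595 = 6.1311
  (39 − 43.80925)²/43.80925 = 0.5279
  (33 − 28.90173)²/28.90173 = 0.5811
  (6 − 18.03468)²/18.03468 = 8.0308
  (41 − 33.06358)²/33.06358 = 1.9050
  (42 − 33.59827)²/33.59827 = 2.1010
  (30 − 20.96532)²/20.96532 = 3.8934
  (21 − 38.43642)²/38.43642 = 7.9099
χ² = 1.1194 + 5.4875 + 7.3943 + 1.3896 + 6.1311 + 0.5279 + 0.5811 + 8.0308 + 1.9050 + 2.1010 + 3.8934 + 7.9099 = 46.471

46.471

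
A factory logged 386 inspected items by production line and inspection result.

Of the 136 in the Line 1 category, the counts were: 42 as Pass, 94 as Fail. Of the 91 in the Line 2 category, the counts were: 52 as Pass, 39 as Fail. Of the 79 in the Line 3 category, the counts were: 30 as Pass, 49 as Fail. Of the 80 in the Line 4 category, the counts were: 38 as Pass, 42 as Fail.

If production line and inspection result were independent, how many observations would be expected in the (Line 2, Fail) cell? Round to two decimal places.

Row total (Line 2) = 91; column total (Fail) = 224; grand total N = 386.
Expected count = (row total × column total) / N = 91 × 224 / 386 = 52.81.

52.81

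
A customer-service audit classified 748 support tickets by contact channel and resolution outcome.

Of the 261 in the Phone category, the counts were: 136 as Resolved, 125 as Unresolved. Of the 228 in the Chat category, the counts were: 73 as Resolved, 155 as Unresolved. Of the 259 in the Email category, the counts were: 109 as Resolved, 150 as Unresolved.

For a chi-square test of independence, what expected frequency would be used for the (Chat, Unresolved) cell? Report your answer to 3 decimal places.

131.070

Row total (Chat) = 228; column total (Unresolved) = 430; grand total N = 748.
Expected count = (row total × column total) / N = 228 × 430 / 748 = 131.070.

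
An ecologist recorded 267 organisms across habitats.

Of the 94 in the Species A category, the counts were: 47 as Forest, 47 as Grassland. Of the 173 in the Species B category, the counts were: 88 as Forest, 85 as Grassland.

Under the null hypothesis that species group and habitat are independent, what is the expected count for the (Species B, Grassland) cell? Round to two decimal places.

Row total (Species B) = 173; column total (Grassland) = 132; grand total N = 267.
Expected count = (row total × column total) / N = 173 × 132 / 267 = 85.53.

85.53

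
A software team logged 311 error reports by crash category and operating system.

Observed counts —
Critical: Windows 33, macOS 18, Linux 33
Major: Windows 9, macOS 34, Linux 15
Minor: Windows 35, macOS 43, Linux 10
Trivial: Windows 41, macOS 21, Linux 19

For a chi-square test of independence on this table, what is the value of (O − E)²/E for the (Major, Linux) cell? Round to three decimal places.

Row total (Major) = 58; column total (Linux) = 77; N = 311.
Expected count E = 58 × 77 / 311 = 14.3601.
Contribution = (O − E)²/E = (15 − 14.3601)² / 14.3601 = 0.029.

0.029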